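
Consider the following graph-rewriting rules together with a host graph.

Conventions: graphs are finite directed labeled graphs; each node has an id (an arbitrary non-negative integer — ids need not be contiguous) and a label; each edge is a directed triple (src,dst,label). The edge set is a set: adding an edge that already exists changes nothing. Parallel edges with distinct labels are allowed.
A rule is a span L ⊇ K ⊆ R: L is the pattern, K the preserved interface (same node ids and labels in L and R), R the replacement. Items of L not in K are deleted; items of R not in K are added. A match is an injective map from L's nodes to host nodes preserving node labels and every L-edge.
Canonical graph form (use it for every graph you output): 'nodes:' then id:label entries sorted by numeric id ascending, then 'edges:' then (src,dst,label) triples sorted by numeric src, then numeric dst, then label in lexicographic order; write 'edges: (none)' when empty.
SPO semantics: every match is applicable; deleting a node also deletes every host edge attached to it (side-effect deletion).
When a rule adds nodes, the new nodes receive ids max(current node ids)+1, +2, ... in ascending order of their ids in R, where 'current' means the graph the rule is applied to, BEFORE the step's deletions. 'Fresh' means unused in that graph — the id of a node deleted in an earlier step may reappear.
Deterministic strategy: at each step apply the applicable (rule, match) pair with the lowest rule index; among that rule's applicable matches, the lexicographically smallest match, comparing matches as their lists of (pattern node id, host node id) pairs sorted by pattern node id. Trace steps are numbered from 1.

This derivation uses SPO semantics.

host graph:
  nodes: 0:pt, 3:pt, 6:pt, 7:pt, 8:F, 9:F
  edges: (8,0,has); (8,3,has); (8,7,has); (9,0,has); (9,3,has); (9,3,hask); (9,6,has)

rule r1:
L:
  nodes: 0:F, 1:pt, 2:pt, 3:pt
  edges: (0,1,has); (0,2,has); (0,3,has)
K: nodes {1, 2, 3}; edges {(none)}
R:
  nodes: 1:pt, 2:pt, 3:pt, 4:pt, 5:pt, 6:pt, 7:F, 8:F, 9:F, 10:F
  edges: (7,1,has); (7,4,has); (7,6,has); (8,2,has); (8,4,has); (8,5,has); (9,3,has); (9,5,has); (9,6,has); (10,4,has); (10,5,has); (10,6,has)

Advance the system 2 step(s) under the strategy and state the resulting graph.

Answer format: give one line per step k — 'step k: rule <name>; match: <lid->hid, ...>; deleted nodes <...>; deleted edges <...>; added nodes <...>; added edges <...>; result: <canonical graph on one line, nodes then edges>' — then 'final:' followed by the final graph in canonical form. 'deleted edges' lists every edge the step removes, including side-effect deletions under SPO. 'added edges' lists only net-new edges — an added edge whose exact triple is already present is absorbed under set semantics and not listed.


step 1: rule r1; match: 0->8, 1->0, 2->3, 3->7; deleted nodes 8; deleted edges (8,0,has); (8,3,has); (8,7,has); added nodes 10, 11, 12, 13, 14, 15, 16; added edges (13,0,has); (13,10,has); (13,12,has); (14,3,has); (14,10,has); (14,11,has); (15,7,has); (15,11,has); (15,12,has); (16,10,has); (16,11,has); (16,12,has); result: nodes: 0:pt, 3:pt, 6:pt, 7:pt, 9:F, 10:pt, 11:pt, 12:pt, 13:F, 14:F, 15:F, 16:F edges: (9,0,has); (9,3,has); (9,3,hask); (9,6,has); (13,0,has); (13,10,has); (13,12,has); (14,3,has); (14,10,has); (14,11,has); (15,7,has); (15,11,has); (15,12,has); (16,10,has); (16,11,has); (16,12,has)
step 2: rule r1; match: 0->9, 1->0, 2->3, 3->6; deleted nodes 9; deleted edges (9,0,has); (9,3,has); (9,3,hask); (9,6,has); added nodes 17, 18, 19, 20, 21, 22, 23; added edges (20,0,has); (20,17,has); (20,19,has); (21,3,has); (21,17,has); (21,18,has); (22,6,has); (22,18,has); (22,19,has); (23,17,has); (23,18,has); (23,19,has); result: nodes: 0:pt, 3:pt, 6:pt, 7:pt, 10:pt, 11:pt, 12:pt, 13:F, 14:F, 15:F, 16:F, 17:pt, 18:pt, 19:pt, 20:F, 21:F, 22:F, 23:F edges: (13,0,has); (13,10,has); (13,12,has); (14,3,has); (14,10,has); (14,11,has); (15,7,has); (15,11,has); (15,12,has); (16,10,has); (16,11,has); (16,12,has); (20,0,has); (20,17,has); (20,19,has); (21,3,has); (21,17,has); (21,18,has); (22,6,has); (22,18,has); (22,19,has); (23,17,has); (23,18,has); (23,19,has)
final:
nodes: 0:pt, 3:pt, 6:pt, 7:pt, 10:pt, 11:pt, 12:pt, 13:F, 14:F, 15:F, 16:F, 17:pt, 18:pt, 19:pt, 20:F, 21:F, 22:F, 23:F
edges: (13,0,has); (13,10,has); (13,12,has); (14,3,has); (14,10,has); (14,11,has); (15,7,has); (15,11,has); (15,12,has); (16,10,has); (16,11,has); (16,12,has); (20,0,has); (20,17,has); (20,19,has); (21,3,has); (21,17,has); (21,18,has); (22,6,has); (22,18,has); (22,19,has); (23,17,has); (23,18,has); (23,19,has)


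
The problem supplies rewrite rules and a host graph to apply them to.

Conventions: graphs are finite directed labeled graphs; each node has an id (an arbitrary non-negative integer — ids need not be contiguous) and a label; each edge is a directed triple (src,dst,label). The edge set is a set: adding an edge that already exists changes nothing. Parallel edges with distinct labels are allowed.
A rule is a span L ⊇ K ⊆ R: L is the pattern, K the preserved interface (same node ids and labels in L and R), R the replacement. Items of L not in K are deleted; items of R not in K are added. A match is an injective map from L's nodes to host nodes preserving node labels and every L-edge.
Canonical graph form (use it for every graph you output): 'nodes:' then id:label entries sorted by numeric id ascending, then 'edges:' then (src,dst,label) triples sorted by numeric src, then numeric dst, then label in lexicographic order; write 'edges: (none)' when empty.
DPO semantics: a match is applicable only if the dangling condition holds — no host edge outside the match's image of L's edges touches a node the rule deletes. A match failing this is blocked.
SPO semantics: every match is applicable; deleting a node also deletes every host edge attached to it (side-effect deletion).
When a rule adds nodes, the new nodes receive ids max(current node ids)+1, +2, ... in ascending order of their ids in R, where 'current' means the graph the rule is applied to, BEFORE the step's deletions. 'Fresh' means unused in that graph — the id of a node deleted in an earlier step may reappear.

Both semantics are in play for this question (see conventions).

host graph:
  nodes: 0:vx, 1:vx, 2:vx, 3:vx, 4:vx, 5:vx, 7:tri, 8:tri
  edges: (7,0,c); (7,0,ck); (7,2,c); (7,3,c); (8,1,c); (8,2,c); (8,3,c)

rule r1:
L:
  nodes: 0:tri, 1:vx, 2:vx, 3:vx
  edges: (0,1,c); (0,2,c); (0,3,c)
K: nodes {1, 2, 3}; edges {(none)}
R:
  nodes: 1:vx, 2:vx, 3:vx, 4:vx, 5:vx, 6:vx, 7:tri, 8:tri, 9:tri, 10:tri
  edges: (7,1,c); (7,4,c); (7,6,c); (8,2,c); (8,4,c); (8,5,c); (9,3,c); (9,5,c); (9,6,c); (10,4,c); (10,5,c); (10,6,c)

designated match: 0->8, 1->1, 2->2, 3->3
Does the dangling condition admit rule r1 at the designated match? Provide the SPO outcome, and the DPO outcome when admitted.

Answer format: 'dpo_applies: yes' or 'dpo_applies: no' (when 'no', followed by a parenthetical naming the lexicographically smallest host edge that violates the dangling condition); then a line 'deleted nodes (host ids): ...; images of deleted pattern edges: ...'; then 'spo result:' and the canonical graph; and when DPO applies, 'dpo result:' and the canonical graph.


dpo_applies: yes
deleted nodes (host ids): 8; images of deleted pattern edges: (8,1,c); (8,2,c); (8,3,c)
spo result:
nodes: 0:vx, 1:vx, 2:vx, 3:vx, 4:vx, 5:vx, 7:tri, 9:vx, 10:vx, 11:vx, 12:tri, 13:tri, 14:tri, 15:tri
edges: (7,0,c); (7,0,ck); (7,2,c); (7,3,c); (12,1,c); (12,9,c); (12,11,c); (13,2,c); (13,9,c); (13,10,c); (14,3,c); (14,10,c); (14,11,c); (15,9,c); (15,10,c); (15,11,c)
dpo result:
nodes: 0:vx, 1:vx, 2:vx, 3:vx, 4:vx, 5:vx, 7:tri, 9:vx, 10:vx, 11:vx, 12:tri, 13:tri, 14:tri, 15:tri
edges: (7,0,c); (7,0,ck); (7,2,c); (7,3,c); (12,1,c); (12,9,c); (12,11,c); (13,2,c); (13,9,c); (13,10,c); (14,3,c); (14,10,c); (14,11,c); (15,9,c); (15,10,c); (15,11,c)


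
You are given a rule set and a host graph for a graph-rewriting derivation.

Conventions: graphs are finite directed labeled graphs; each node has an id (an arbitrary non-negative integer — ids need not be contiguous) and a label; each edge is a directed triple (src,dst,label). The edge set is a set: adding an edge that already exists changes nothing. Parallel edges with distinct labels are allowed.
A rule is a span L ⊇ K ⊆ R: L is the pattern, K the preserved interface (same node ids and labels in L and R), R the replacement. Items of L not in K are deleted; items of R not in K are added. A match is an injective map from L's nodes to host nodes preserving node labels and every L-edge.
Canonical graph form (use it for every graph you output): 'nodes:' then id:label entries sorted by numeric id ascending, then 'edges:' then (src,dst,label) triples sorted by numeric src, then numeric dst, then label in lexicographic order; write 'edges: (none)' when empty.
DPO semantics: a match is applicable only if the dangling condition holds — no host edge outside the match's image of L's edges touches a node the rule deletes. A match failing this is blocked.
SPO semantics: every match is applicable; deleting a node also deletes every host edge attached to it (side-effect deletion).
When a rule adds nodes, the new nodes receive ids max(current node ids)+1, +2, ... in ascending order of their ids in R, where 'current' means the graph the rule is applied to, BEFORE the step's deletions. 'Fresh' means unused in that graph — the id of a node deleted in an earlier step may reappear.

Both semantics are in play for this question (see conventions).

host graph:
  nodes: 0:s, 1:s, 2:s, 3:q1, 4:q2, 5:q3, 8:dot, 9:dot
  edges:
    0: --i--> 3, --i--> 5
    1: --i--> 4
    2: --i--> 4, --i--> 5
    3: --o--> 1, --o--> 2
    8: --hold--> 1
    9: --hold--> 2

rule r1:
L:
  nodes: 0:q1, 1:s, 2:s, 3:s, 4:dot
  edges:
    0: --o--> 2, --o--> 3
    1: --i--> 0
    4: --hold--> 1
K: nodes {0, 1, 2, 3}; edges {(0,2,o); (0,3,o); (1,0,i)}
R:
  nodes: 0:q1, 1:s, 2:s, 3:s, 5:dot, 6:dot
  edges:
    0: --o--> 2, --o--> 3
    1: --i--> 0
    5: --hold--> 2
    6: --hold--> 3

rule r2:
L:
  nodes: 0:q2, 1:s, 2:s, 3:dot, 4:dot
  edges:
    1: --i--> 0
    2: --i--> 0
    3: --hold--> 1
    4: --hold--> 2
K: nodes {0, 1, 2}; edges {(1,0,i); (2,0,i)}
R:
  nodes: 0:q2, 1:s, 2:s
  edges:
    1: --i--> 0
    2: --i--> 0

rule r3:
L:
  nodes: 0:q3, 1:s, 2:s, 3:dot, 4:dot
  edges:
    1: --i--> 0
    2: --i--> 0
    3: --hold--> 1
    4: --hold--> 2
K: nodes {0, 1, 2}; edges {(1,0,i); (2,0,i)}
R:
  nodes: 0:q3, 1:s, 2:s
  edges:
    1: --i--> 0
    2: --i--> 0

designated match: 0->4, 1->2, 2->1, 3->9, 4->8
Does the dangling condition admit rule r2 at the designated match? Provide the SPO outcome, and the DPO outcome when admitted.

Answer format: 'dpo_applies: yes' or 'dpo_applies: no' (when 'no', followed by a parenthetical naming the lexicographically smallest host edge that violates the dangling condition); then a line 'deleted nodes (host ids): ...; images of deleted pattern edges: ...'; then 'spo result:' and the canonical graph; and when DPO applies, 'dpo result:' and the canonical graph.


dpo_applies: yes
deleted nodes (host ids): 8, 9; images of deleted pattern edges: (8,1,hold); (9,2,hold)
spo result:
nodes: 0:s, 1:s, 2:s, 3:q1, 4:q2, 5:q3
edges: (0,3,i); (0,5,i); (1,4,i); (2,4,i); (2,5,i); (3,1,o); (3,2,o)
dpo result:
nodes: 0:s, 1:s, 2:s, 3:q1, 4:q2, 5:q3
edges: (0,3,i); (0,5,i); (1,4,i); (2,4,i); (2,5,i); (3,1,o); (3,2,o)


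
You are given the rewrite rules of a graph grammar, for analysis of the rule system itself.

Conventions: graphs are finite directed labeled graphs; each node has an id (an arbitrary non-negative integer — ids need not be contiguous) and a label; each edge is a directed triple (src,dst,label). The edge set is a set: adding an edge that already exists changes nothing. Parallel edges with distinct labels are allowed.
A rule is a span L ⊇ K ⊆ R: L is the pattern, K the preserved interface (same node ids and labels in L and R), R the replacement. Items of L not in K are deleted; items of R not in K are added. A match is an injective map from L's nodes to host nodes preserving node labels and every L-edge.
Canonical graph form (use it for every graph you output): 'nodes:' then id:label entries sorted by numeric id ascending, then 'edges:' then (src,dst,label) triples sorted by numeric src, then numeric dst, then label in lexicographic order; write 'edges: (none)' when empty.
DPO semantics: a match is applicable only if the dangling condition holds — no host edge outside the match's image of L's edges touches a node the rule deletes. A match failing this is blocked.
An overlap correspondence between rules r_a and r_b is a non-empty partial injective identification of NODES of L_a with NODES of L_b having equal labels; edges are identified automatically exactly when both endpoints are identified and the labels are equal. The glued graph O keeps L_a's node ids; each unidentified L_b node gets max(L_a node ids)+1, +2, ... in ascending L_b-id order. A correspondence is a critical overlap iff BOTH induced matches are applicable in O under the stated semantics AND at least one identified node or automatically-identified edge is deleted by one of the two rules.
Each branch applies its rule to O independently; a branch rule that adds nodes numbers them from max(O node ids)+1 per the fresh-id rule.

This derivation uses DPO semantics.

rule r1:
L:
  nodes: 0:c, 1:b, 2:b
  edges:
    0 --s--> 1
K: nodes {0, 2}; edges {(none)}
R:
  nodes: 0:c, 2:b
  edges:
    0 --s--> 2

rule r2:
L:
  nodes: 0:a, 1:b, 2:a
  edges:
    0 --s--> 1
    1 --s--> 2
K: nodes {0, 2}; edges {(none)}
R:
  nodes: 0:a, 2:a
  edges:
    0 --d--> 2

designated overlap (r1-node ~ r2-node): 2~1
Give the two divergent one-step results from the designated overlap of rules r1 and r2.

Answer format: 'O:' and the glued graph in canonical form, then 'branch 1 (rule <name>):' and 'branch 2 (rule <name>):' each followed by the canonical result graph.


O:
nodes: 0:c, 1:b, 2:b, 3:a, 4:a
edges: (0,1,s); (2,4,s); (3,2,s)
branch 1 (rule r1):
nodes: 0:c, 2:b, 3:a, 4:a
edges: (0,2,s); (2,4,s); (3,2,s)
branch 2 (rule r2):
nodes: 0:c, 1:b, 3:a, 4:a
edges: (0,1,s); (3,4,d)


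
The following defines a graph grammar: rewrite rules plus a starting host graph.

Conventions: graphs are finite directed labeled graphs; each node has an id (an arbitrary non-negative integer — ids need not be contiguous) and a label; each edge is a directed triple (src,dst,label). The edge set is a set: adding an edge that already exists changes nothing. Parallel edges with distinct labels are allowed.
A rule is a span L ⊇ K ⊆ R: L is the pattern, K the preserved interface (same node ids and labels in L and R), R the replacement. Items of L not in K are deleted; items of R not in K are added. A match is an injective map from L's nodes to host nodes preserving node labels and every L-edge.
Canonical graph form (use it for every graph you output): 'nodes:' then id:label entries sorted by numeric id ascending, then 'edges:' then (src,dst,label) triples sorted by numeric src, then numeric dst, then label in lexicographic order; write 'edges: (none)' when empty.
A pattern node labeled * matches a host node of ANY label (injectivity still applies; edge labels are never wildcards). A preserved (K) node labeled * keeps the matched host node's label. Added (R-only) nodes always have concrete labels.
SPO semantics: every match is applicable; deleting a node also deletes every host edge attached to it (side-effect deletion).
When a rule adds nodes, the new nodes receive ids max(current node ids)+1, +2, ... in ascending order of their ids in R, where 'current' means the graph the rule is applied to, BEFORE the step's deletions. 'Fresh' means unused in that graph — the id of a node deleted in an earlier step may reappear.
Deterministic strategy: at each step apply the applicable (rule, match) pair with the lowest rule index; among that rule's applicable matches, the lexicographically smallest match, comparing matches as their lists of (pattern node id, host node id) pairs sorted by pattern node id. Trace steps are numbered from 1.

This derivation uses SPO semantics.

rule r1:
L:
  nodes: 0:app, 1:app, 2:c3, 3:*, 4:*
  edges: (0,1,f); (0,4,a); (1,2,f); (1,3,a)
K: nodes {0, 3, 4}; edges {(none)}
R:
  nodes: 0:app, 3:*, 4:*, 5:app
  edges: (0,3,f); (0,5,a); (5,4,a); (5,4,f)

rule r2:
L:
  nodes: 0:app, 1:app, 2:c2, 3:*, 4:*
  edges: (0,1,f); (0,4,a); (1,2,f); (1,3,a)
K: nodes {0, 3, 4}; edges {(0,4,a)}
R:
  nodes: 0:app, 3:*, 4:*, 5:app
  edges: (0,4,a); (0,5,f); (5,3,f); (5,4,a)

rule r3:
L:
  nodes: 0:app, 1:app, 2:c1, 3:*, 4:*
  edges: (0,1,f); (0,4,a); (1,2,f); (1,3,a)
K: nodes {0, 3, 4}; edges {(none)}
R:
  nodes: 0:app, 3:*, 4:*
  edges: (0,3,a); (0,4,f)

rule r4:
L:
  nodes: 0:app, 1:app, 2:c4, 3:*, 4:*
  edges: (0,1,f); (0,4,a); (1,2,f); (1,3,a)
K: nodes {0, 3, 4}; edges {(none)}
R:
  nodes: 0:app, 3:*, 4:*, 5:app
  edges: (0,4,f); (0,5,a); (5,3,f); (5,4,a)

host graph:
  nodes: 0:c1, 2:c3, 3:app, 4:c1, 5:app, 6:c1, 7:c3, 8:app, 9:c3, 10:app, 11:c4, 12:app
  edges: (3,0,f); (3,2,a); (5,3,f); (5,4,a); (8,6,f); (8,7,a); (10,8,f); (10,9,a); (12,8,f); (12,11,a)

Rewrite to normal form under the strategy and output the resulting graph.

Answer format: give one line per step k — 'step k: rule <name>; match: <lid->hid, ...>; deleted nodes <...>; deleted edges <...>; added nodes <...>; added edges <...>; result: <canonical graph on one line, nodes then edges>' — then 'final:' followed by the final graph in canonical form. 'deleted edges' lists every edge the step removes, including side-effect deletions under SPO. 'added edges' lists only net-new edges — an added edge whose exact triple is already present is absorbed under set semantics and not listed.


step 1: rule r3; match: 0->5, 1->3, 2->0, 3->2, 4->4; deleted nodes 0, 3; deleted edges (3,0,f); (3,2,a); (5,3,f); (5,4,a); added nodes (none); added edges (5,2,a); (5,4,f); result: nodes: 2:c3, 4:c1, 5:app, 6:c1, 7:c3, 8:app, 9:c3, 10:app, 11:c4, 12:app edges: (5,2,a); (5,4,f); (8,6,f); (8,7,a); (10,8,f); (10,9,a); (12,8,f); (12,11,a)
step 2: rule r3; match: 0->10, 1->8, 2->6, 3->7, 4->9; deleted nodes 6, 8; deleted edges (8,6,f); (8,7,a); (10,8,f); (10,9,a); (12,8,f); added nodes (none); added edges (10,7,a); (10,9,f); result: nodes: 2:c3, 4:c1, 5:app, 7:c3, 9:c3, 10:app, 11:c4, 12:app edges: (5,2,a); (5,4,f); (10,7,a); (10,9,f); (12,11,a)
final:
nodes: 2:c3, 4:c1, 5:app, 7:c3, 9:c3, 10:app, 11:c4, 12:app
edges: (5,2,a); (5,4,f); (10,7,a); (10,9,f); (12,11,a)


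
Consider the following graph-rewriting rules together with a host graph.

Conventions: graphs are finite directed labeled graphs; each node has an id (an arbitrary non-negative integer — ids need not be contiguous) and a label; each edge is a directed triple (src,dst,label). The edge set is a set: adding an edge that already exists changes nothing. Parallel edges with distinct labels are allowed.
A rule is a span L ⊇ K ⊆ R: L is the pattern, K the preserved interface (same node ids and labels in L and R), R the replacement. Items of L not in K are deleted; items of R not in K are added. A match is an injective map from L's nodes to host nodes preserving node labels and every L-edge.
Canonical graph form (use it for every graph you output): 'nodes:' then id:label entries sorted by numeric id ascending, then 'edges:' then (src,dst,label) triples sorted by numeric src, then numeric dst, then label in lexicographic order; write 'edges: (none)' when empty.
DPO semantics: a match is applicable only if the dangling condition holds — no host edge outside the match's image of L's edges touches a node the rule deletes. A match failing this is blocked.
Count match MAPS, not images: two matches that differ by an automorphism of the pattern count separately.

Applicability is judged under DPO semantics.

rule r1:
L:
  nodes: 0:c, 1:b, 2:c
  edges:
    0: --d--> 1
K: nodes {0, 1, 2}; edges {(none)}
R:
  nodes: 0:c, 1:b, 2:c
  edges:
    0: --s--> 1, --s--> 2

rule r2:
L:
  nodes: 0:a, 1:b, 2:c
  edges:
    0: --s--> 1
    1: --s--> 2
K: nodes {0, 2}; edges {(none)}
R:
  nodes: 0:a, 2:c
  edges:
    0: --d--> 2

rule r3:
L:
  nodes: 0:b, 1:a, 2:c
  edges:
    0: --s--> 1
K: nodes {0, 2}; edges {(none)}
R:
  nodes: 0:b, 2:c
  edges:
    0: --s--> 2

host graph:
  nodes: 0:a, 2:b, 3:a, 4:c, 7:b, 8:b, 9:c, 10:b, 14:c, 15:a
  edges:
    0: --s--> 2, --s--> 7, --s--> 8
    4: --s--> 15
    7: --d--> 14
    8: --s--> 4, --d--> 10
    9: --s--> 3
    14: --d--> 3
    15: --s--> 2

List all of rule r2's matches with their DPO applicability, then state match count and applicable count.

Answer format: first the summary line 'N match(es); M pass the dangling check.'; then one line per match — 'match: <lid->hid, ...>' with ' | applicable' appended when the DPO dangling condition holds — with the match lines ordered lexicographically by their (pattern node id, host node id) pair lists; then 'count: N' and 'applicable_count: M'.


1 match(es); 0 pass the dangling check.
match: 0->0, 1->8, 2->4
count: 1
applicable_count: 0


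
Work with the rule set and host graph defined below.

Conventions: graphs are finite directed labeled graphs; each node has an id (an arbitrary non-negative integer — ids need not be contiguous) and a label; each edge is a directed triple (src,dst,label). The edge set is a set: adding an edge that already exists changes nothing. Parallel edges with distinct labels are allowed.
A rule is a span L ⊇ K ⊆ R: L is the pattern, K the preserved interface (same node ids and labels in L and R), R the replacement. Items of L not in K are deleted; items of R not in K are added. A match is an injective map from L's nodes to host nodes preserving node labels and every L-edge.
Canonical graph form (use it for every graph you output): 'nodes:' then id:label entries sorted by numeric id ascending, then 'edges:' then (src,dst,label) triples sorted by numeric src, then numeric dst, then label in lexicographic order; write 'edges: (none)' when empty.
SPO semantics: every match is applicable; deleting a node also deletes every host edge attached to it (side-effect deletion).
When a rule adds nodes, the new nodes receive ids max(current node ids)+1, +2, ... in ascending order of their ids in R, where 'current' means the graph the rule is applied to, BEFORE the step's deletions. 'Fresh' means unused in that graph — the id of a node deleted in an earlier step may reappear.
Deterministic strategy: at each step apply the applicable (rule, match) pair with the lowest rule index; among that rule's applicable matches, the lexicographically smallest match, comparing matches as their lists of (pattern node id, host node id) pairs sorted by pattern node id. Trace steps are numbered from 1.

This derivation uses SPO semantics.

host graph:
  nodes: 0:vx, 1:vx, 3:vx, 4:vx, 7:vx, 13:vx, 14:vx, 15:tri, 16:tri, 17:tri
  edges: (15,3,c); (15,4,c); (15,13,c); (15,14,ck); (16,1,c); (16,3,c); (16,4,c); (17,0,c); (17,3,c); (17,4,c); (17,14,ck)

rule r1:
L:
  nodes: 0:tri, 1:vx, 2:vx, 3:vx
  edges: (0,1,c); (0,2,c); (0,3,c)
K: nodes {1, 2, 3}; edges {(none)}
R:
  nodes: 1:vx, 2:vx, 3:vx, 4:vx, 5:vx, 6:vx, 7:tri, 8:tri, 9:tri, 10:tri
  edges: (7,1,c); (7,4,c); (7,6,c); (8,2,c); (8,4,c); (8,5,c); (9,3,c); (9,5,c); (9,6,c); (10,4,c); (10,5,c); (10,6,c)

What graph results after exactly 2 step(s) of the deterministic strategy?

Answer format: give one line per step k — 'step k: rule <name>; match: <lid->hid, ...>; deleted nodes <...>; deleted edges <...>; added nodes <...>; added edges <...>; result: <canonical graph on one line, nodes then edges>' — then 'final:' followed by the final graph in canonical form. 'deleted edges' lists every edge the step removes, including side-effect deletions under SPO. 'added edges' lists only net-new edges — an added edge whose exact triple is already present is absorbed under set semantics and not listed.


step 1: rule r1; match: 0->15, 1->3, 2->4, 3->13; deleted nodes 15; deleted edges (15,3,c); (15,4,c); (15,13,c); (15,14,ck); added nodes 18, 19, 20, 21, 22, 23, 24; added edges (21,3,c); (21,18,c); (21,20,c); (22,4,c); (22,18,c); (22,19,c); (23,13,c); (23,19,c); (23,20,c); (24,18,c); (24,19,c); (24,20,c); result: nodes: 0:vx, 1:vx, 3:vx, 4:vx, 7:vx, 13:vx, 14:vx, 16:tri, 17:tri, 18:vx, 19:vx, 20:vx, 21:tri, 22:tri, 23:tri, 24:tri edges: (16,1,c); (16,3,c); (16,4,c); (17,0,c); (17,3,c); (17,4,c); (17,14,ck); (21,3,c); (21,18,c); (21,20,c); (22,4,c); (22,18,c); (22,19,c); (23,13,c); (23,19,c); (23,20,c); (24,18,c); (24,19,c); (24,20,c)
step 2: rule r1; match: 0->16, 1->1, 2->3, 3->4; deleted nodes 16; deleted edges (16,1,c); (16,3,c); (16,4,c); added nodes 25, 26, 27, 28, 29, 30, 31; added edges (28,1,c); (28,25,c); (28,27,c); (29,3,c); (29,25,c); (29,26,c); (30,4,c); (30,26,c); (30,27,c); (31,25,c); (31,26,c); (31,27,c); result: nodes: 0:vx, 1:vx, 3:vx, 4:vx, 7:vx, 13:vx, 14:vx, 17:tri, 18:vx, 19:vx, 20:vx, 21:tri, 22:tri, 23:tri, 24:tri, 25:vx, 26:vx, 27:vx, 28:tri, 29:tri, 30:tri, 31:tri edges: (17,0,c); (17,3,c); (17,4,c); (17,14,ck); (21,3,c); (21,18,c); (21,20,c); (22,4,c); (22,18,c); (22,19,c); (23,13,c); (23,19,c); (23,20,c); (24,18,c); (24,19,c); (24,20,c); (28,1,c); (28,25,c); (28,27,c); (29,3,c); (29,25,c); (29,26,c); (30,4,c); (30,26,c); (30,27,c); (31,25,c); (31,26,c); (31,27,c)
final:
nodes: 0:vx, 1:vx, 3:vx, 4:vx, 7:vx, 13:vx, 14:vx, 17:tri, 18:vx, 19:vx, 20:vx, 21:tri, 22:tri, 23:tri, 24:tri, 25:vx, 26:vx, 27:vx, 28:tri, 29:tri, 30:tri, 31:tri
edges: (17,0,c); (17,3,c); (17,4,c); (17,14,ck); (21,3,c); (21,18,c); (21,20,c); (22,4,c); (22,18,c); (22,19,c); (23,13,c); (23,19,c); (23,20,c); (24,18,c); (24,19,c); (24,20,c); (28,1,c); (28,25,c); (28,27,c); (29,3,c); (29,25,c); (29,26,c); (30,4,c); (30,26,c); (30,27,c); (31,25,c); (31,26,c); (31,27,c)


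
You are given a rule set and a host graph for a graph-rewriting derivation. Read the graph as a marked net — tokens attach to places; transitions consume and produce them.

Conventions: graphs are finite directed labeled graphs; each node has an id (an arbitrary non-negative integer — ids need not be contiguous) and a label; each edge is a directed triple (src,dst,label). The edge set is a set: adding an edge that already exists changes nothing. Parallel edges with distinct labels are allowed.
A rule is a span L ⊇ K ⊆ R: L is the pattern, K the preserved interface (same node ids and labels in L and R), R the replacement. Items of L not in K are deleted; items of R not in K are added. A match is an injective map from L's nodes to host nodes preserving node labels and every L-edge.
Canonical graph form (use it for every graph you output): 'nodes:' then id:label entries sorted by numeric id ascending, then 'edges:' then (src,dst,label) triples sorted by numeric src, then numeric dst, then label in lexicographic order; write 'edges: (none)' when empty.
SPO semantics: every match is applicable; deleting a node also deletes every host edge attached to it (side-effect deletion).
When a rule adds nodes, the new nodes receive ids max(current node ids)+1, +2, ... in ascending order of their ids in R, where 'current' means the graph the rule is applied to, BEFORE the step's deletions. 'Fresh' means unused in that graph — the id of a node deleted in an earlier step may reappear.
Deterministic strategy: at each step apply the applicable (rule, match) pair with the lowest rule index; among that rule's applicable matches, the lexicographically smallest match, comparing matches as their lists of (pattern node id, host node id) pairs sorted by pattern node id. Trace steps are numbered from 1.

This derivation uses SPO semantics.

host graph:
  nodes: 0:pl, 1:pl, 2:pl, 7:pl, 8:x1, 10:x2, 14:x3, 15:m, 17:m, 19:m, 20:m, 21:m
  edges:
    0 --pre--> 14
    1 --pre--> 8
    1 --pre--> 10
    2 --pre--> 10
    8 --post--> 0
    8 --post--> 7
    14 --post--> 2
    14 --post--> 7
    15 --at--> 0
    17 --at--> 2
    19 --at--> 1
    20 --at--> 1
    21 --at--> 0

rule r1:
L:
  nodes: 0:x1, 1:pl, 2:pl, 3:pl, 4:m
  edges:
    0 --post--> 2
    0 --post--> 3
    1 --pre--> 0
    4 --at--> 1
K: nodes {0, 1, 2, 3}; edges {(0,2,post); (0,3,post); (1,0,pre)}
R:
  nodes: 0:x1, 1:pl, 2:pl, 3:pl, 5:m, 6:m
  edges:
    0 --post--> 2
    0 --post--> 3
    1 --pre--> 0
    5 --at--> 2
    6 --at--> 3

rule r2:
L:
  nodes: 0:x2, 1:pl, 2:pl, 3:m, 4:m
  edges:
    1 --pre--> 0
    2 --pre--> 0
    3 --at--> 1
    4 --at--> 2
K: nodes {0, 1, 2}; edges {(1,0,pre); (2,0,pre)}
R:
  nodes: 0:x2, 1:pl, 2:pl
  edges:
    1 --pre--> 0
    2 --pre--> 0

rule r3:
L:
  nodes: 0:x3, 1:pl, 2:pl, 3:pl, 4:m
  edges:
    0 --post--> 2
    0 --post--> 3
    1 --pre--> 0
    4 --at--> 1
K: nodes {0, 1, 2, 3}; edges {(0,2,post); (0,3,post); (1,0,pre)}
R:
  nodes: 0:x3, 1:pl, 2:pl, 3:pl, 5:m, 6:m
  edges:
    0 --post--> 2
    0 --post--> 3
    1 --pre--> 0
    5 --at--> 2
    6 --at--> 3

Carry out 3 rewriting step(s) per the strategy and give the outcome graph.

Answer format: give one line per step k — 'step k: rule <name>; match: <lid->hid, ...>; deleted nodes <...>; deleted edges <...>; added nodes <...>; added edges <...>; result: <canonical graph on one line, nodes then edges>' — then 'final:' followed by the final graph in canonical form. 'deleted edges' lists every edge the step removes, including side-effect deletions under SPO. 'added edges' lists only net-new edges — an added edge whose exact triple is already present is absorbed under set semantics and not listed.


step 1: rule r1; match: 0->8, 1->1, 2->0, 3->7, 4->19; deleted nodes 19; deleted edges (19,1,at); added nodes 22, 23; added edges (22,0,at); (23,7,at); result: nodes: 0:pl, 1:pl, 2:pl, 7:pl, 8:x1, 10:x2, 14:x3, 15:m, 17:m, 20:m, 21:m, 22:m, 23:m edges: (0,14,pre); (1,8,pre); (1,10,pre); (2,10,pre); (8,0,post); (8,7,post); (14,2,post); (14,7,post); (15,0,at); (17,2,at); (20,1,at); (21,0,at); (22,0,at); (23,7,at)
step 2: rule r1; match: 0->8, 1->1, 2->0, 3->7, 4->20; deleted nodes 20; deleted edges (20,1,at); added nodes 24, 25; added edges (24,0,at); (25,7,at); result: nodes: 0:pl, 1:pl, 2:pl, 7:pl, 8:x1, 10:x2, 14:x3, 15:m, 17:m, 21:m, 22:m, 23:m, 24:m, 25:m edges: (0,14,pre); (1,8,pre); (1,10,pre); (2,10,pre); (8,0,post); (8,7,post); (14,2,post); (14,7,post); (15,0,at); (17,2,at); (21,0,at); (22,0,at); (23,7,at); (24,0,at); (25,7,at)
step 3: rule r3; match: 0->14, 1->0, 2->2, 3->7, 4->15; deleted nodes 15; deleted edges (15,0,at); added nodes 26, 27; added edges (26,2,at); (27,7,at); result: nodes: 0:pl, 1:pl, 2:pl, 7:pl, 8:x1, 10:x2, 14:x3, 17:m, 21:m, 22:m, 23:m, 24:m, 25:m, 26:m, 27:m edges: (0,14,pre); (1,8,pre); (1,10,pre); (2,10,pre); (8,0,post); (8,7,post); (14,2,post); (14,7,post); (17,2,at); (21,0,at); (22,0,at); (23,7,at); (24,0,at); (25,7,at); (26,2,at); (27,7,at)
final:
nodes: 0:pl, 1:pl, 2:pl, 7:pl, 8:x1, 10:x2, 14:x3, 17:m, 21:m, 22:m, 23:m, 24:m, 25:m, 26:m, 27:m
edges: (0,14,pre); (1,8,pre); (1,10,pre); (2,10,pre); (8,0,post); (8,7,post); (14,2,post); (14,7,post); (17,2,at); (21,0,at); (22,0,at); (23,7,at); (24,0,at); (25,7,at); (26,2,at); (27,7,at)


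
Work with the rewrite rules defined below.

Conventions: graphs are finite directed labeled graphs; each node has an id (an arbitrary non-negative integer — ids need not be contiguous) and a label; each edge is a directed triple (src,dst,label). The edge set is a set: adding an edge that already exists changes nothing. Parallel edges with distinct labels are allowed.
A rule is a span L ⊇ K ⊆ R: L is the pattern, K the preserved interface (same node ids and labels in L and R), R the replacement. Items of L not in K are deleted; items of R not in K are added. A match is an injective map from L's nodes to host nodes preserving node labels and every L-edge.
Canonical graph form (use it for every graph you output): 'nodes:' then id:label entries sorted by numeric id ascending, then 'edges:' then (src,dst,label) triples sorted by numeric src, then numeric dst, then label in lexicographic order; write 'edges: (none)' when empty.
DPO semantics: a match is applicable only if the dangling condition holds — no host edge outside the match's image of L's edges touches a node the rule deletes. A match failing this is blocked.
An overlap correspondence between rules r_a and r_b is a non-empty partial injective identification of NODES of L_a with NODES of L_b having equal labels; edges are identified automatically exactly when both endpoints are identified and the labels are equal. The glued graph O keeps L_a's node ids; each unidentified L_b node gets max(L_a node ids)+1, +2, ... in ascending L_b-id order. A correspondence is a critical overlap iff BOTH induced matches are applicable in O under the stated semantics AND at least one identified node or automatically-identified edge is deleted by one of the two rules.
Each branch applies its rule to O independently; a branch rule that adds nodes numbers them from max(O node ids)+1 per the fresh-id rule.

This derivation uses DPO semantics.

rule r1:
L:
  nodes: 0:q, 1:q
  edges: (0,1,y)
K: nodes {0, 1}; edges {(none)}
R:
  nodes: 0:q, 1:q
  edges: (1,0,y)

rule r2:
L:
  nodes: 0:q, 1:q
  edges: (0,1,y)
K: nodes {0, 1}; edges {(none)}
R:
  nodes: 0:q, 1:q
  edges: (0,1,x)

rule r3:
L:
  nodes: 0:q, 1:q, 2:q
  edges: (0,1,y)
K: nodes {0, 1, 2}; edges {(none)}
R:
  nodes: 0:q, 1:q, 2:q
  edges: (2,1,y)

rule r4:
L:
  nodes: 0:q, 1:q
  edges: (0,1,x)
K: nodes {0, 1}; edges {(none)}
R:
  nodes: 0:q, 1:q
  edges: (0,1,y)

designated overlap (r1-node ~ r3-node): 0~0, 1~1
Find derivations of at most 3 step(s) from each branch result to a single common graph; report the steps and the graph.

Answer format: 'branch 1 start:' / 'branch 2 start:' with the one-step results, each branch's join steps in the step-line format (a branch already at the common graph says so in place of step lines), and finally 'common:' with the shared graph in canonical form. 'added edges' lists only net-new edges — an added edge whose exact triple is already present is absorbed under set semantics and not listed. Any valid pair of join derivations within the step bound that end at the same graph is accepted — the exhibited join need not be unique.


branch 1 start:
nodes: 0:q, 1:q, 2:q
edges: (1,0,y)
branch 2 start:
nodes: 0:q, 1:q, 2:q
edges: (2,1,y)
branch 1 step 1: rule r1; match: 0->1, 1->0; deleted nodes (none); deleted edges (1,0,y); added nodes (none); added edges (0,1,y); result: nodes: 0:q, 1:q, 2:q edges: (0,1,y)
branch 2 step 1: rule r3; match: 0->2, 1->1, 2->0; deleted nodes (none); deleted edges (2,1,y); added nodes (none); added edges (0,1,y); result: nodes: 0:q, 1:q, 2:q edges: (0,1,y)
common:
nodes: 0:q, 1:q, 2:q
edges: (0,1,y)


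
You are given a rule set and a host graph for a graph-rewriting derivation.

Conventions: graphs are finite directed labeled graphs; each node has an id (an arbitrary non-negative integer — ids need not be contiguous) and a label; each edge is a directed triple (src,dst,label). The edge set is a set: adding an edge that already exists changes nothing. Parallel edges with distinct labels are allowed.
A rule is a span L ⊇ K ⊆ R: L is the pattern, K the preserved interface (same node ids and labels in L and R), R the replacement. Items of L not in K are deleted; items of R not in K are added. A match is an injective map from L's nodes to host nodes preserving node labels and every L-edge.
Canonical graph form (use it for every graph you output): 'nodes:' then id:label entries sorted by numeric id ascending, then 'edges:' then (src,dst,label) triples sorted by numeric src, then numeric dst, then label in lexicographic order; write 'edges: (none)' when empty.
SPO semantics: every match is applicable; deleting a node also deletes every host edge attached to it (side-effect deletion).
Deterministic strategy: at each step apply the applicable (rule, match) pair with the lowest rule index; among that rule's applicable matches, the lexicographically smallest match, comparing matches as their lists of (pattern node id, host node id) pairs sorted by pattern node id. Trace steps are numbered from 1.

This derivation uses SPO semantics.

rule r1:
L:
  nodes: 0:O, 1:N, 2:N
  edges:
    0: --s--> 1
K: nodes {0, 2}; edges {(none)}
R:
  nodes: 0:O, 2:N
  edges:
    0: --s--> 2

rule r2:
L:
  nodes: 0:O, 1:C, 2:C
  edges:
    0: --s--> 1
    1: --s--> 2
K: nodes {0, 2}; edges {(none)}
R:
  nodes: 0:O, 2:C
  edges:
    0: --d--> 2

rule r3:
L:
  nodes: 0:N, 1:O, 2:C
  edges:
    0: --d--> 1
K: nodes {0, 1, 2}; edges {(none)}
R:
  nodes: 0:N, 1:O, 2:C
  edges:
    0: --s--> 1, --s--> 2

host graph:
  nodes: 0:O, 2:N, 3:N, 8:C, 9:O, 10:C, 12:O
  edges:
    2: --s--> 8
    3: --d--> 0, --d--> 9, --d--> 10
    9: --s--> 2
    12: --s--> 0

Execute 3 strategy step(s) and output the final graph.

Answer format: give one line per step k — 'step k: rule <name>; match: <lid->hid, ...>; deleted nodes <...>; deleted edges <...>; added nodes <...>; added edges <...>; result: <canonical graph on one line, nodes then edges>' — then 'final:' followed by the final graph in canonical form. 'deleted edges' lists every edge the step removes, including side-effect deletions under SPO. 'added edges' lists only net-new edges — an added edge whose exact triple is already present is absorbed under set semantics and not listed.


step 1: rule r1; match: 0->9, 1->2, 2->3; deleted nodes 2; deleted edges (2,8,s); (9,2,s); added nodes (none); added edges (9,3,s); result: nodes: 0:O, 3:N, 8:C, 9:O, 10:C, 12:O edges: (3,0,d); (3,9,d); (3,10,d); (9,3,s); (12,0,s)
step 2: rule r3; match: 0->3, 1->0, 2->8; deleted nodes (none); deleted edges (3,0,d); added nodes (none); added edges (3,0,s); (3,8,s); result: nodes: 0:O, 3:N, 8:C, 9:O, 10:C, 12:O edges: (3,0,s); (3,8,s); (3,9,d); (3,10,d); (9,3,s); (12,0,s)
step 3: rule r3; match: 0->3, 1->9, 2->8; deleted nodes (none); deleted edges (3,9,d); added nodes (none); added edges (3,9,s); result: nodes: 0:O, 3:N, 8:C, 9:O, 10:C, 12:O edges: (3,0,s); (3,8,s); (3,9,s); (3,10,d); (9,3,s); (12,0,s)
final:
nodes: 0:O, 3:N, 8:C, 9:O, 10:C, 12:O
edges: (3,0,s); (3,8,s); (3,9,s); (3,10,d); (9,3,s); (12,0,s)


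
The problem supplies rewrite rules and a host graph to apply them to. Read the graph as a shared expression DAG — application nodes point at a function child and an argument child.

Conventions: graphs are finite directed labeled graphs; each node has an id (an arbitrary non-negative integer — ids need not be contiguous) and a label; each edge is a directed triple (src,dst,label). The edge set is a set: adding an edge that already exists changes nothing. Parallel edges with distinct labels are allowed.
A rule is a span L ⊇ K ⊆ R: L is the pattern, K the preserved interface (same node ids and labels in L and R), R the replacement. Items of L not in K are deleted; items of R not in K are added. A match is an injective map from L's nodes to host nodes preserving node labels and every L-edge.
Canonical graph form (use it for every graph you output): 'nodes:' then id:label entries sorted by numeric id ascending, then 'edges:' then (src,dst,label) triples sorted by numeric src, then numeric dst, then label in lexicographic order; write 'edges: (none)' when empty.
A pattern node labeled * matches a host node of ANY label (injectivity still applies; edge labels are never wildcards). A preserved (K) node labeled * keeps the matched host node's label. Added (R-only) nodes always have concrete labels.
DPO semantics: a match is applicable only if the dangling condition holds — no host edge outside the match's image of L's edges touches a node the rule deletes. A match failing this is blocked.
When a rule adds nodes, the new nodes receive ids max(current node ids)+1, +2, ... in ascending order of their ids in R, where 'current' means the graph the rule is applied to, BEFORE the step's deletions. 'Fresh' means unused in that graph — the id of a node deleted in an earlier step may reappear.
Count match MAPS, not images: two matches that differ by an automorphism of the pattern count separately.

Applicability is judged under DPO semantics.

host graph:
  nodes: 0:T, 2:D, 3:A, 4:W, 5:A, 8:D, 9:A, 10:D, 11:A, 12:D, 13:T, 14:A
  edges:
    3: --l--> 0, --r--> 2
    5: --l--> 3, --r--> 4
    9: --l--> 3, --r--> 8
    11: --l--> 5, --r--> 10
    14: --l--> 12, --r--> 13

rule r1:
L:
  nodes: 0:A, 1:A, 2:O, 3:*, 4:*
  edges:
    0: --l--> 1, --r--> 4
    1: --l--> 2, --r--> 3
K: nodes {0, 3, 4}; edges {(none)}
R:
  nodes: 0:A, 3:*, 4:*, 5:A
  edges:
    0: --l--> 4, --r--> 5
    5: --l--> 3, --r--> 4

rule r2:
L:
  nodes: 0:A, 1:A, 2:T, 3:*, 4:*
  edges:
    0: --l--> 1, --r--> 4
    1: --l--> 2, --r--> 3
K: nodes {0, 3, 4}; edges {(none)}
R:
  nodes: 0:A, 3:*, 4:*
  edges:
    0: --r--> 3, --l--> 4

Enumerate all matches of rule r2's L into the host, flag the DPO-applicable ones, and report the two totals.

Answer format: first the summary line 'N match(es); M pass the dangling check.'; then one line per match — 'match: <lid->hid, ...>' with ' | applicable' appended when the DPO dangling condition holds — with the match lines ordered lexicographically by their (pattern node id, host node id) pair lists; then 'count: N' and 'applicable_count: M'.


2 match(es); 0 pass the dangling check.
match: 0->5, 1->3, 2->0, 3->2, 4->4
match: 0->9, 1->3, 2->0, 3->2, 4->8
count: 2
applicable_count: 0
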